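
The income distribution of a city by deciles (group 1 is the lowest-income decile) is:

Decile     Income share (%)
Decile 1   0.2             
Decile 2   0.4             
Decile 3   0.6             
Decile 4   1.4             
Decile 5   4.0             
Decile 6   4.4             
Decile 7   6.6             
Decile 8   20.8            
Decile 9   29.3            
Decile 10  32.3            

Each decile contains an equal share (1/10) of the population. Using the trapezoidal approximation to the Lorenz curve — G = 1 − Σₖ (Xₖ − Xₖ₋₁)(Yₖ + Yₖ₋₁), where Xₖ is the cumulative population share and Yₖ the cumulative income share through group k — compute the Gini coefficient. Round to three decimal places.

0.608

Cumulative income shares Yₖ: 0.0020, 0.0060, 0.0120, 0.0260, 0.0660, 0.1100, 0.1760, 0.3840, 0.6770, 1.0000
Σ (Xₖ−Xₖ₋₁)(Yₖ+Yₖ₋₁) = (1/10)(0.0020+0.0000) + (1/10)(0.0060+0.0020) + (1/10)(0.0120+0.0060) + (1/10)(0.0260+0.0120) + (1/10)(0.0660+0.0260) + (1/10)(0.1100+0.0660) + (1/10)(0.1760+0.1100) + (1/10)(0.3840+0.1760) + (1/10)(0.6770+0.3840) + (1/10)(1.0000+0.6770)
  = 0.0002 + 0.0008 + 0.0018 + 0.0038 + 0.0092 + 0.0176 + 0.0286 + 0.0560 + 0.1061 + 0.1677 = 0.3918
G = 1 − 0.3918 = 0.6082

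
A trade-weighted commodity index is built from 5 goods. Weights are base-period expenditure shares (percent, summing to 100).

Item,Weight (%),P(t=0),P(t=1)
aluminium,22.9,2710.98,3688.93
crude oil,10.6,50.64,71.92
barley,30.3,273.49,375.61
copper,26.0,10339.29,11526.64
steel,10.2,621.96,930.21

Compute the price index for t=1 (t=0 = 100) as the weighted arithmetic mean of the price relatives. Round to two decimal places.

132.07

aluminium: 22.9 × (3688.93/2710.98) = 22.9 × 1.360737 = 31.1609
crude oil: 10.6 × (71.92/50.64) = 10.6 × 1.420221 = 15.0543
barley: 30.3 × (375.61/273.49) = 30.3 × 1.373396 = 41.6139
copper: 26.0 × (11526.64/10339.29) = 26.0 × 1.114839 = 28.9858
steel: 10.2 × (930.21/621.96) = 10.2 × 1.495611 = 15.2552
Index = Σ wᵢ·(p₁ᵢ/p₀ᵢ) = 31.1609 + 15.0543 + 41.6139 + 28.9858 + 15.2552 = 132.0701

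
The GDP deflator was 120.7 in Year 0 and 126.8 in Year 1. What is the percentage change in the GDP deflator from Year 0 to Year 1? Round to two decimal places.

5.05%

Change = (126.8 − 120.7) / 120.7 × 100
       = 6.1 / 120.7 × 100 = 5.0539%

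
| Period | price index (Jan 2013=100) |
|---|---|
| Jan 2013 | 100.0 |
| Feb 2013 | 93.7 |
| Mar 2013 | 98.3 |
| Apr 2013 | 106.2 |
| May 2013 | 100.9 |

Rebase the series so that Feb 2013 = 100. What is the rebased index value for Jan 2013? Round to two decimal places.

Rebased(Jan 2013) = 100.0 / 93.7 × 100 = 106.7236

106.72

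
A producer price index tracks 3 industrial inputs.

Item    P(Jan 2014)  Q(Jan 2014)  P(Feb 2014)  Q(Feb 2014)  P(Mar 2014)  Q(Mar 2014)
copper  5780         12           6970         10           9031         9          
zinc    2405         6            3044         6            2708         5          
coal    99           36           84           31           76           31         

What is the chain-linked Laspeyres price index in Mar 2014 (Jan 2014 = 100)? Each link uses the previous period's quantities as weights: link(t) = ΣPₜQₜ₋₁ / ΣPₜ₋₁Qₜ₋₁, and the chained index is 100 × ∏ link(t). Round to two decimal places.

144.45

Link Jan 2014→Feb 2014:
ΣP(Feb 2014)Q(Jan 2014) = 6970×12 + 3044×6 + 84×36 = 83640 + 18264 + 3024 = 104928
ΣP(Jan 2014)Q(Jan 2014) = 5780×12 + 2405×6 + 99×36 = 69360 + 14430 + 3564 = 87354
link = 104928/87354 = 1.201181
Link Feb 2014→Mar 2014:
ΣP(Mar 2014)Q(Feb 2014) = 9031×10 + 2708×6 + 76×31 = 90310 + 16248 + 2356 = 108914
ΣP(Feb 2014)Q(Feb 2014) = 6970×10 + 3044×6 + 84×31 = 69700 + 18264 + 2604 = 90568
link = 108914/90568 = 1.202566
Chained index = 100 × 1.201181 × 1.202566 = 144.4500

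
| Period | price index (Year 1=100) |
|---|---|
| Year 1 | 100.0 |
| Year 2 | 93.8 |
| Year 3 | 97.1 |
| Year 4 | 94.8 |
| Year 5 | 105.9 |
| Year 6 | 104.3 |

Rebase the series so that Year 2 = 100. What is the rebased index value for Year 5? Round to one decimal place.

Rebased(Year 5) = 105.9 / 93.8 × 100 = 112.8998

112.9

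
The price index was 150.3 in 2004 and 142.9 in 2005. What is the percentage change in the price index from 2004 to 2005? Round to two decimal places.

Change = (142.9 − 150.3) / 150.3 × 100
       = -7.4 / 150.3 × 100 = -4.9235%

-4.92%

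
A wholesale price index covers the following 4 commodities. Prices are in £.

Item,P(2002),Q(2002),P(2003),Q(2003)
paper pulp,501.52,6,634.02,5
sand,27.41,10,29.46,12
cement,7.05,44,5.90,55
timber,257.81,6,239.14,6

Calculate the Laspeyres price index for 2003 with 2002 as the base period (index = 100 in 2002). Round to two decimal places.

112.70

Laspeyres price index uses base-period quantities as weights.
ΣP(2003)·Q(2002) = 634.02×6 + 29.46×10 + 5.90×44 + 239.14×6 = 3804.12 + 294.6 + 259.6 + 1434.84 = 5793.16
ΣP(2002)·Q(2002) = 501.52×6 + 27.41×10 + 7.05×44 + 257.81×6 = 3009.12 + 274.1 + 310.2 + 1546.86 = 5140.28
Index = 5793.16 / 5140.28 × 100 = 112.7013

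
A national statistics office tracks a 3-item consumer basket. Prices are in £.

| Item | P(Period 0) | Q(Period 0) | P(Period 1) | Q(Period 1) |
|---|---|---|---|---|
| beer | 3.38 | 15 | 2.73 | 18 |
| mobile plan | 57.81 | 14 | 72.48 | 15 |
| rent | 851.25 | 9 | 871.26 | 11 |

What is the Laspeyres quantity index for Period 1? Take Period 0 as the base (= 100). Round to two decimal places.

120.78

Laspeyres quantity index uses base-period prices as weights.
ΣP(Period 0)·Q(Period 1) = 3.38×18 + 57.81×15 + 851.25×11 = 60.84 + 867.15 + 9363.75 = 10291.74
ΣP(Period 0)·Q(Period 0) = 3.38×15 + 57.81×14 + 851.25×9 = 50.7 + 809.34 + 7661.25 = 8521.29
Index = 10291.74 / 8521.29 × 100 = 120.7768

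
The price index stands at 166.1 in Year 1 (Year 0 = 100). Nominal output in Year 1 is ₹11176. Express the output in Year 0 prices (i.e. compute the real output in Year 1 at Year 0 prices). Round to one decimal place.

6728.5

Real = Nominal ÷ (Index/100) = 11176 ÷ (166.1/100)
     = 11176 ÷ 1.661 = 6728.4768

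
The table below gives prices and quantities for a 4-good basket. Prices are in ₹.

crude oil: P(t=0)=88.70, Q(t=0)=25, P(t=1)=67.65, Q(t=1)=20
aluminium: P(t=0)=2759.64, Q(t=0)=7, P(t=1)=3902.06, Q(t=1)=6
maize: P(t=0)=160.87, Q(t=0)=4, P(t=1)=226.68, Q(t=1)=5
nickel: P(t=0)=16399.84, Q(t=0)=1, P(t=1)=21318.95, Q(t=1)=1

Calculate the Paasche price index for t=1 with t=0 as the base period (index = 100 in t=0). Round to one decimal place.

132.9

Paasche price index uses current-period quantities as weights.
ΣP(t=1)·Q(t=1) = 67.65×20 + 3902.06×6 + 226.68×5 + 21318.95×1 = 1353 + 23412.36 + 1133.4 + 21318.95 = 47217.71
ΣP(t=0)·Q(t=1) = 88.70×20 + 2759.64×6 + 160.87×5 + 16399.84×1 = 1774 + 16557.84 + 804.35 + 16399.84 = 35536.03
Index = 47217.71 / 35536.03 × 100 = 132.8728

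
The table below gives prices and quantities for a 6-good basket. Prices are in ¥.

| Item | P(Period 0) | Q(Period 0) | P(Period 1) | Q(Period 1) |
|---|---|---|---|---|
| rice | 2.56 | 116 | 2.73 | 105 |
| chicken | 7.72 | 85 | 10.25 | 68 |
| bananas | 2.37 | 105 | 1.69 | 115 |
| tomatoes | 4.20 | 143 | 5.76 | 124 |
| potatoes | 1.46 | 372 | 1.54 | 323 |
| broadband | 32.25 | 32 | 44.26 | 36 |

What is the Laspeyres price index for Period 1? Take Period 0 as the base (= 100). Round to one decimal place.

123.7

Laspeyres price index uses base-period quantities as weights.
ΣP(Period 1)·Q(Period 0) = 2.73×116 + 10.25×85 + 1.69×105 + 5.76×143 + 1.54×372 + 44.26×32 = 316.68 + 871.25 + 177.45 + 823.68 + 572.88 + 1416.32 = 4178.26
ΣP(Period 0)·Q(Period 0) = 2.56×116 + 7.72×85 + 2.37×105 + 4.20×143 + 1.46×372 + 32.25×32 = 296.96 + 656.2 + 248.85 + 600.6 + 543.12 + 1032 = 3377.73
Index = 4178.26 / 3377.73 × 100 = 123.7002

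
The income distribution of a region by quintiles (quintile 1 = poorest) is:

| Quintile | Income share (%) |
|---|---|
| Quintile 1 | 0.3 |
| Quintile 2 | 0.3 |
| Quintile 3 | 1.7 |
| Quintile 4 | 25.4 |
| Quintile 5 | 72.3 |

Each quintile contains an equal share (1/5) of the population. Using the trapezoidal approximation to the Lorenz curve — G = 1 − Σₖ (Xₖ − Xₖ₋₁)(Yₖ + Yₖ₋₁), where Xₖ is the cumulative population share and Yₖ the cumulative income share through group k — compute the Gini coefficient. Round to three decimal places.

0.676

Cumulative income shares Yₖ: 0.0030, 0.0060, 0.0230, 0.2770, 1.0000
Σ (Xₖ−Xₖ₋₁)(Yₖ+Yₖ₋₁) = (1/5)(0.0030+0.0000) + (1/5)(0.0060+0.0030) + (1/5)(0.0230+0.0060) + (1/5)(0.2770+0.0230) + (1/5)(1.0000+0.2770)
  = 0.0006 + 0.0018 + 0.0058 + 0.0600 + 0.2554 = 0.3236
G = 1 − 0.3236 = 0.6764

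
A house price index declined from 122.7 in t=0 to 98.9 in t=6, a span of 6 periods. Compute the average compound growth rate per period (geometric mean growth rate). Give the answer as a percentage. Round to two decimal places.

Growth factor = (98.9/122.7)^(1/6) = (0.806031)^(1/6) = 0.964699
Growth rate = 0.964699 − 1 = -0.035301 = -3.5301%

-3.53%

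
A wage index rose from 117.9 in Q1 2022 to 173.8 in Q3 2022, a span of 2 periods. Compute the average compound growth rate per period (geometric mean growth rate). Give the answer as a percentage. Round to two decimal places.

21.41%

Growth factor = (173.8/117.9)^(1/2) = (1.474131)^(1/2) = 1.214138
Growth rate = 1.214138 − 1 = 0.214138 = 21.4138%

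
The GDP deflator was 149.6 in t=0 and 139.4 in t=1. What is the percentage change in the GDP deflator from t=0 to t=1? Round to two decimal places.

Change = (139.4 − 149.6) / 149.6 × 100
       = -10.2 / 149.6 × 100 = -6.8182%

-6.82%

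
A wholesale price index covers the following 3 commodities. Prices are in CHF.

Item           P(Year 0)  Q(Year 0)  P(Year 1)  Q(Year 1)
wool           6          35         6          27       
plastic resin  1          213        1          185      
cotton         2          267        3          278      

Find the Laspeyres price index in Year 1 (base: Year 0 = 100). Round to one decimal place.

127.9

Laspeyres price index uses base-period quantities as weights.
ΣP(Year 1)·Q(Year 0) = 6×35 + 1×213 + 3×267 = 210 + 213 + 801 = 1224
ΣP(Year 0)·Q(Year 0) = 6×35 + 1×213 + 2×267 = 210 + 213 + 534 = 957
Index = 1224 / 957 × 100 = 127.8997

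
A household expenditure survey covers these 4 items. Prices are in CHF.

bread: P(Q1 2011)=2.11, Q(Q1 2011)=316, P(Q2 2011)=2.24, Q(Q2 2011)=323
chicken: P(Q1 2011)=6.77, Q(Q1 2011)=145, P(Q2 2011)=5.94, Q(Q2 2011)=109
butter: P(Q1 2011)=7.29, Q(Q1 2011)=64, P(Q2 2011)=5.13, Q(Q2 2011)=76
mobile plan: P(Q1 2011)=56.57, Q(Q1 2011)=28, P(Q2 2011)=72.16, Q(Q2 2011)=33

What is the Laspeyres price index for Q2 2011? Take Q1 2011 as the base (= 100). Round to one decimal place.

105.9

Laspeyres price index uses base-period quantities as weights.
ΣP(Q2 2011)·Q(Q1 2011) = 2.24×316 + 5.94×145 + 5.13×64 + 72.16×28 = 707.84 + 861.3 + 328.32 + 2020.48 = 3917.94
ΣP(Q1 2011)·Q(Q1 2011) = 2.11×316 + 6.77×145 + 7.29×64 + 56.57×28 = 666.76 + 981.65 + 466.56 + 1583.96 = 3698.93
Index = 3917.94 / 3698.93 × 100 = 105.9209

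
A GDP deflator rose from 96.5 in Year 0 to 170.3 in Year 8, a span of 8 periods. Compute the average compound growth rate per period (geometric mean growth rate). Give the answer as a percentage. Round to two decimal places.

7.36%

Growth factor = (170.3/96.5)^(1/8) = (1.764767)^(1/8) = 1.073584
Growth rate = 1.073584 − 1 = 0.073584 = 7.3584%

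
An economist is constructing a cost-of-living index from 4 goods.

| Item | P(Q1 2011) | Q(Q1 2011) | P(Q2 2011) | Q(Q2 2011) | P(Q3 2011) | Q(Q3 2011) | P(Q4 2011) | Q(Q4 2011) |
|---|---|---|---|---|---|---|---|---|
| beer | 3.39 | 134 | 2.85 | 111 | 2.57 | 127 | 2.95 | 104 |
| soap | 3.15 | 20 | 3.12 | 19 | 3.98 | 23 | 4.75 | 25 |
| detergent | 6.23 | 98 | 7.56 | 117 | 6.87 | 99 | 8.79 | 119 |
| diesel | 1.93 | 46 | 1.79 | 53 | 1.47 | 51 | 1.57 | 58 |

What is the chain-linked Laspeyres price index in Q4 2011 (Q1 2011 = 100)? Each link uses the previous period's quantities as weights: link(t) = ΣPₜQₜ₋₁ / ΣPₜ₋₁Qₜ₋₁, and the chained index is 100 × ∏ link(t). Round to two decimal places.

116.81

Link Q1 2011→Q2 2011:
ΣP(Q2 2011)Q(Q1 2011) = 2.85×134 + 3.12×20 + 7.56×98 + 1.79×46 = 381.9 + 62.4 + 740.88 + 82.34 = 1267.52
ΣP(Q1 2011)Q(Q1 2011) = 3.39×134 + 3.15×20 + 6.23×98 + 1.93×46 = 454.26 + 63 + 610.54 + 88.78 = 1216.58
link = 1267.52/1216.58 = 1.041871
Link Q2 2011→Q3 2011:
ΣP(Q3 2011)Q(Q2 2011) = 2.57×111 + 3.98×19 + 6.87×117 + 1.47×53 = 285.27 + 75.62 + 803.79 + 77.91 = 1242.59
ΣP(Q2 2011)Q(Q2 2011) = 2.85×111 + 3.12×19 + 7.56×117 + 1.79×53 = 316.35 + 59.28 + 884.52 + 94.87 = 1355.02
link = 1242.59/1355.02 = 0.917027
Link Q3 2011→Q4 2011:
ΣP(Q4 2011)Q(Q3 2011) = 2.95×127 + 4.75×23 + 8.79×99 + 1.57×51 = 374.65 + 109.25 + 870.21 + 80.07 = 1434.18
ΣP(Q3 2011)Q(Q3 2011) = 2.57×127 + 3.98×23 + 6.87×99 + 1.47×51 = 326.39 + 91.54 + 680.13 + 74.97 = 1173.03
link = 1434.18/1173.03 = 1.222629
Chained index = 100 × 1.041871 × 0.917027 × 1.222629 = 116.8129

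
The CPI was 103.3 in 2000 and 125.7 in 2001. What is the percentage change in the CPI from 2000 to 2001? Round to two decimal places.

Change = (125.7 − 103.3) / 103.3 × 100
       = 22.4 / 103.3 × 100 = 21.6844%

21.68%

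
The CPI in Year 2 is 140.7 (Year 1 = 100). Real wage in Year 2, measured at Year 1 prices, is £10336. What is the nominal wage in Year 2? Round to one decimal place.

Nominal = Real × (Index/100) = 10336 × (140.7/100)
        = 10336 × 1.407 = 14542.7520

14542.8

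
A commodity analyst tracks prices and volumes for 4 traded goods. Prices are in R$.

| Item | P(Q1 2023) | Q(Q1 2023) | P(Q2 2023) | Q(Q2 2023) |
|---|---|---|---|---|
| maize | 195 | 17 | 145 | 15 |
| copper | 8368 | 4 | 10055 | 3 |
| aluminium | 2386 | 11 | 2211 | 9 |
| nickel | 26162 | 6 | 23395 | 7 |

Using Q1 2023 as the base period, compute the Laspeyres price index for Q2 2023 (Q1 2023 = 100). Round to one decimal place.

Laspeyres price index uses base-period quantities as weights.
ΣP(Q2 2023)·Q(Q1 2023) = 145×17 + 10055×4 + 2211×11 + 23395×6 = 2465 + 40220 + 24321 + 140370 = 207376
ΣP(Q1 2023)·Q(Q1 2023) = 195×17 + 8368×4 + 2386×11 + 26162×6 = 3315 + 33472 + 26246 + 156972 = 220005
Index = 207376 / 220005 × 100 = 94.2597

94.3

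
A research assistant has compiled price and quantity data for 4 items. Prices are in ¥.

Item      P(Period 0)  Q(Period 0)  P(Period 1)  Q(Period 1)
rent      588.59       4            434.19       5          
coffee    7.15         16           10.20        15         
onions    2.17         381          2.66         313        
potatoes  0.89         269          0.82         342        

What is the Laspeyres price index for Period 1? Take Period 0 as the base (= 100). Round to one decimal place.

88.7

Laspeyres price index uses base-period quantities as weights.
ΣP(Period 1)·Q(Period 0) = 434.19×4 + 10.20×16 + 2.66×381 + 0.82×269 = 1736.76 + 163.2 + 1013.46 + 220.58 = 3134
ΣP(Period 0)·Q(Period 0) = 588.59×4 + 7.15×16 + 2.17×381 + 0.89×269 = 2354.36 + 114.4 + 826.77 + 239.41 = 3534.94
Index = 3134 / 3534.94 × 100 = 88.6578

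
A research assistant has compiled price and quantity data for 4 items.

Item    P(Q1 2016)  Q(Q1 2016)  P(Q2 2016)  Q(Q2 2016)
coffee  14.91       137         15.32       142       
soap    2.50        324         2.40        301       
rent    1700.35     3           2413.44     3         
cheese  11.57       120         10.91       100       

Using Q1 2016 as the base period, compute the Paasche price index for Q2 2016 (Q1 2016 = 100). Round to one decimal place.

123.0

Paasche price index uses current-period quantities as weights.
ΣP(Q2 2016)·Q(Q2 2016) = 15.32×142 + 2.40×301 + 2413.44×3 + 10.91×100 = 2175.44 + 722.4 + 7240.32 + 1091 = 11229.16
ΣP(Q1 2016)·Q(Q2 2016) = 14.91×142 + 2.50×301 + 1700.35×3 + 11.57×100 = 2117.22 + 752.5 + 5101.05 + 1157 = 9127.77
Index = 11229.16 / 9127.77 × 100 = 123.0219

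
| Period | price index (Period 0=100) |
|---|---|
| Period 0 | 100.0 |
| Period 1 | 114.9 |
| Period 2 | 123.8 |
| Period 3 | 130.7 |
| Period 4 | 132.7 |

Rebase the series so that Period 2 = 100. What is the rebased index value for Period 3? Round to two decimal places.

105.57

Rebased(Period 3) = 130.7 / 123.8 × 100 = 105.5735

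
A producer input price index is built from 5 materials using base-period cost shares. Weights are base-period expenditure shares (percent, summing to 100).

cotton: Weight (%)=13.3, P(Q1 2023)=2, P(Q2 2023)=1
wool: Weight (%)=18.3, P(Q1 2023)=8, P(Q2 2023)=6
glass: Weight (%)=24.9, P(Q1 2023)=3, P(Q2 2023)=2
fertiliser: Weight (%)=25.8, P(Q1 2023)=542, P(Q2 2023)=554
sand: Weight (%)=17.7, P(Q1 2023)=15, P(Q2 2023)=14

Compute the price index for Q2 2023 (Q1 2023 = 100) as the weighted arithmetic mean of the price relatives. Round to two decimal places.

cotton: 13.3 × (1/2) = 13.3 × 0.500000 = 6.6500
wool: 18.3 × (6/8) = 18.3 × 0.750000 = 13.7250
glass: 24.9 × (2/3) = 24.9 × 0.666667 = 16.6000
fertiliser: 25.8 × (554/542) = 25.8 × 1.022140 = 26.3712
sand: 17.7 × (14/15) = 17.7 × 0.933333 = 16.5200
Index = Σ wᵢ·(p₁ᵢ/p₀ᵢ) = 6.6500 + 13.7250 + 16.6000 + 26.3712 + 16.5200 = 79.8662

79.87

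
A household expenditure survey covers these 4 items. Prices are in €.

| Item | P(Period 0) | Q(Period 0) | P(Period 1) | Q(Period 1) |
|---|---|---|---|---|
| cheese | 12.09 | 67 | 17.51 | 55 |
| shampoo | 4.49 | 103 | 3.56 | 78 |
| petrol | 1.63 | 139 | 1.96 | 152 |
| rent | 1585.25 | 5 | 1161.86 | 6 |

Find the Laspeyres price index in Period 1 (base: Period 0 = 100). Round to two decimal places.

Laspeyres price index uses base-period quantities as weights.
ΣP(Period 1)·Q(Period 0) = 17.51×67 + 3.56×103 + 1.96×139 + 1161.86×5 = 1173.17 + 366.68 + 272.44 + 5809.3 = 7621.59
ΣP(Period 0)·Q(Period 0) = 12.09×67 + 4.49×103 + 1.63×139 + 1585.25×5 = 810.03 + 462.47 + 226.57 + 7926.25 = 9425.32
Index = 7621.59 / 9425.32 × 100 = 80.8629

80.86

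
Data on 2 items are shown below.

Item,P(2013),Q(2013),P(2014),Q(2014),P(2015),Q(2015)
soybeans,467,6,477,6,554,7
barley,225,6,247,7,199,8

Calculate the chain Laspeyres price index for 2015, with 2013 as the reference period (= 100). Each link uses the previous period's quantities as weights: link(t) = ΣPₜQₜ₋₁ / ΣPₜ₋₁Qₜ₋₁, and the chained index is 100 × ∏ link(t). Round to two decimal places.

Link 2013→2014:
ΣP(2014)Q(2013) = 477×6 + 247×6 = 2862 + 1482 = 4344
ΣP(2013)Q(2013) = 467×6 + 225×6 = 2802 + 1350 = 4152
link = 4344/4152 = 1.046243
Link 2014→2015:
ΣP(2015)Q(2014) = 554×6 + 199×7 = 3324 + 1393 = 4717
ΣP(2014)Q(2014) = 477×6 + 247×7 = 2862 + 1729 = 4591
link = 4717/4591 = 1.027445
Chained index = 100 × 1.046243 × 1.027445 = 107.4957

107.50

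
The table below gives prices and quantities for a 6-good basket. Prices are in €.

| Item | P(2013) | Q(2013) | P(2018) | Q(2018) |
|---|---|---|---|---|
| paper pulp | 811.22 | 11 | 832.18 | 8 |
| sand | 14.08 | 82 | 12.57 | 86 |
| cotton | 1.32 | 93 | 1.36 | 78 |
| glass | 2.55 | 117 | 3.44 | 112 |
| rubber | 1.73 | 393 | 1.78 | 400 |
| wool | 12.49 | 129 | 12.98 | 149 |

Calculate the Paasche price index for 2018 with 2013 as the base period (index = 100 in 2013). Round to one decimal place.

Paasche price index uses current-period quantities as weights.
ΣP(2018)·Q(2018) = 832.18×8 + 12.57×86 + 1.36×78 + 3.44×112 + 1.78×400 + 12.98×149 = 6657.44 + 1081.02 + 106.08 + 385.28 + 712 + 1934.02 = 10875.84
ΣP(2013)·Q(2018) = 811.22×8 + 14.08×86 + 1.32×78 + 2.55×112 + 1.73×400 + 12.49×149 = 6489.76 + 1210.88 + 102.96 + 285.6 + 692 + 1861.01 = 10642.21
Index = 10875.84 / 10642.21 × 100 = 102.1953

102.2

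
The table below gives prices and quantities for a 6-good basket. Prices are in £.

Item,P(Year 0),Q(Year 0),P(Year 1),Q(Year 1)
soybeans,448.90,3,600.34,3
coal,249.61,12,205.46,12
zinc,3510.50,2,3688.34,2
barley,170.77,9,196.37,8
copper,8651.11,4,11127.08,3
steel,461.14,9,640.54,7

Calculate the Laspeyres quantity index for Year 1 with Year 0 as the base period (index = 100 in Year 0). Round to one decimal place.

Laspeyres quantity index uses base-period prices as weights.
ΣP(Year 0)·Q(Year 1) = 448.90×3 + 249.61×12 + 3510.50×2 + 170.77×8 + 8651.11×3 + 461.14×7 = 1346.7 + 2995.32 + 7021 + 1366.16 + 25953.33 + 3227.98 = 41910.49
ΣP(Year 0)·Q(Year 0) = 448.90×3 + 249.61×12 + 3510.50×2 + 170.77×9 + 8651.11×4 + 461.14×9 = 1346.7 + 2995.32 + 7021 + 1536.93 + 34604.44 + 4150.26 = 51654.65
Index = 41910.49 / 51654.65 × 100 = 81.1359

81.1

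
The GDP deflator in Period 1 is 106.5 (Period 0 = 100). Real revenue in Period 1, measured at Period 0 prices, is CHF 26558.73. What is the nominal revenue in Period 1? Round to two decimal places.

28285.05

Nominal = Real × (Index/100) = 26558.73 × (106.5/100)
        = 26558.73 × 1.065 = 28285.0474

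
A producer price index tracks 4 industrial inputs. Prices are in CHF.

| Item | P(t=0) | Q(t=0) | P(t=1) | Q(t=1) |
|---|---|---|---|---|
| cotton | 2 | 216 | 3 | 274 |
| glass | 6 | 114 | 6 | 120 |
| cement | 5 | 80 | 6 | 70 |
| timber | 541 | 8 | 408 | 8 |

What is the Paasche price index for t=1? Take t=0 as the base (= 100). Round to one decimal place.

Paasche price index uses current-period quantities as weights.
ΣP(t=1)·Q(t=1) = 3×274 + 6×120 + 6×70 + 408×8 = 822 + 720 + 420 + 3264 = 5226
ΣP(t=0)·Q(t=1) = 2×274 + 6×120 + 5×70 + 541×8 = 548 + 720 + 350 + 4328 = 5946
Index = 5226 / 5946 × 100 = 87.8910

87.9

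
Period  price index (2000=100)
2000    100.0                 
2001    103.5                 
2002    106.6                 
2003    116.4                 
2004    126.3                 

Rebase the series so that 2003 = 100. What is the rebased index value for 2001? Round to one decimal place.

Rebased(2001) = 103.5 / 116.4 × 100 = 88.9175

88.9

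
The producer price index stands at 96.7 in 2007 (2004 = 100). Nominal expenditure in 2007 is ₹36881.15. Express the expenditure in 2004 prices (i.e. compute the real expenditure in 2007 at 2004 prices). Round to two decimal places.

38139.76

Real = Nominal ÷ (Index/100) = 36881.15 ÷ (96.7/100)
     = 36881.15 ÷ 0.967 = 38139.7622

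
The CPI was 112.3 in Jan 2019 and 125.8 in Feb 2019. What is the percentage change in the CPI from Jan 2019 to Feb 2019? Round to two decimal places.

12.02%

Change = (125.8 − 112.3) / 112.3 × 100
       = 13.5 / 112.3 × 100 = 12.0214%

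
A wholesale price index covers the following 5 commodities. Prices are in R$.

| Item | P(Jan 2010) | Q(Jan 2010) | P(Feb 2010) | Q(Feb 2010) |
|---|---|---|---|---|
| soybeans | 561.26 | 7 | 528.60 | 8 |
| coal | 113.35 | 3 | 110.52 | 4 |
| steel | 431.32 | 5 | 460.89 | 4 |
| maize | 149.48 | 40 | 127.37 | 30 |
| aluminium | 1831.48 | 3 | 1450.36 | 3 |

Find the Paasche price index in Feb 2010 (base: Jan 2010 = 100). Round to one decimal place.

88.2

Paasche price index uses current-period quantities as weights.
ΣP(Feb 2010)·Q(Feb 2010) = 528.60×8 + 110.52×4 + 460.89×4 + 127.37×30 + 1450.36×3 = 4228.8 + 442.08 + 1843.56 + 3821.1 + 4351.08 = 14686.62
ΣP(Jan 2010)·Q(Feb 2010) = 561.26×8 + 113.35×4 + 431.32×4 + 149.48×30 + 1831.48×3 = 4490.08 + 453.4 + 1725.28 + 4484.4 + 5494.44 = 16647.6
Index = 14686.62 / 16647.6 × 100 = 88.2206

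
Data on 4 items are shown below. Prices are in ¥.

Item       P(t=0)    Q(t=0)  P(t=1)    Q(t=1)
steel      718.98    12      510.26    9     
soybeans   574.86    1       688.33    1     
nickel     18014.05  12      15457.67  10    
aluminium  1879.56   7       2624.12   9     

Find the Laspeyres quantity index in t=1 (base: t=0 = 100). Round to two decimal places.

Laspeyres quantity index uses base-period prices as weights.
ΣP(t=0)·Q(t=1) = 718.98×9 + 574.86×1 + 18014.05×10 + 1879.56×9 = 6470.82 + 574.86 + 180140.5 + 16916.04 = 204102.22
ΣP(t=0)·Q(t=0) = 718.98×12 + 574.86×1 + 18014.05×12 + 1879.56×7 = 8627.76 + 574.86 + 216168.6 + 13156.92 = 238528.14
Index = 204102.22 / 238528.14 × 100 = 85.5674

85.57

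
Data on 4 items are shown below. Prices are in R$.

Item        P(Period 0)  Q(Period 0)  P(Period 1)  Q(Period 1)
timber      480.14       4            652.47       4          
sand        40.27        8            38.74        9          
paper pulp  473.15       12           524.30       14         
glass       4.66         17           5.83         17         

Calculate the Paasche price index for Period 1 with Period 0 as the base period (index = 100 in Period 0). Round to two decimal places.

115.71

Paasche price index uses current-period quantities as weights.
ΣP(Period 1)·Q(Period 1) = 652.47×4 + 38.74×9 + 524.30×14 + 5.83×17 = 2609.88 + 348.66 + 7340.2 + 99.11 = 10397.85
ΣP(Period 0)·Q(Period 1) = 480.14×4 + 40.27×9 + 473.15×14 + 4.66×17 = 1920.56 + 362.43 + 6624.1 + 79.22 = 8986.31
Index = 10397.85 / 8986.31 × 100 = 115.7077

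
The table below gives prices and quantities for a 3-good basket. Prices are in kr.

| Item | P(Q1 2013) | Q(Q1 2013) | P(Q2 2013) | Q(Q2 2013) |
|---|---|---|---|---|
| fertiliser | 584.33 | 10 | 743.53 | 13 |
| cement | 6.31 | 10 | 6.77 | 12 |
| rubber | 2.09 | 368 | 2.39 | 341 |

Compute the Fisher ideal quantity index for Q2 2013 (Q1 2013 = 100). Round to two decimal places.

Laspeyres component (base-period weights):
ΣP(Q1 2013)Q(Q2 2013) = 584.33×13 + 6.31×12 + 2.09×341 = 7596.29 + 75.72 + 712.69 = 8384.7
ΣP(Q1 2013)Q(Q1 2013) = 584.33×10 + 6.31×10 + 2.09×368 = 5843.3 + 63.1 + 769.12 = 6675.52
L = 8384.7 / 6675.52 × 100 = 125.6037
Paasche component (current-period weights):
ΣP(Q2 2013)Q(Q2 2013) = 743.53×13 + 6.77×12 + 2.39×341 = 9665.89 + 81.24 + 814.99 = 10562.12
ΣP(Q2 2013)Q(Q1 2013) = 743.53×10 + 6.77×10 + 2.39×368 = 7435.3 + 67.7 + 879.52 = 8382.52
P = 10562.12 / 8382.52 × 100 = 126.0017
Fisher = √(L × P) = √(125.6037 × 126.0017) = 125.8026

125.80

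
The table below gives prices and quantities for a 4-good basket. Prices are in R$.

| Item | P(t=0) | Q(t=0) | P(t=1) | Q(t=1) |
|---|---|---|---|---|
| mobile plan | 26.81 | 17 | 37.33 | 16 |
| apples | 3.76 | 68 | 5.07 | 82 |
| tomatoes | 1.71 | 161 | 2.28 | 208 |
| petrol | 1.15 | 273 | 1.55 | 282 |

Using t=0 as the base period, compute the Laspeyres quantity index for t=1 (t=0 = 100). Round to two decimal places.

Laspeyres quantity index uses base-period prices as weights.
ΣP(t=0)·Q(t=1) = 26.81×16 + 3.76×82 + 1.71×208 + 1.15×282 = 428.96 + 308.32 + 355.68 + 324.3 = 1417.26
ΣP(t=0)·Q(t=0) = 26.81×17 + 3.76×68 + 1.71×161 + 1.15×273 = 455.77 + 255.68 + 275.31 + 313.95 = 1300.71
Index = 1417.26 / 1300.71 × 100 = 108.9605

108.96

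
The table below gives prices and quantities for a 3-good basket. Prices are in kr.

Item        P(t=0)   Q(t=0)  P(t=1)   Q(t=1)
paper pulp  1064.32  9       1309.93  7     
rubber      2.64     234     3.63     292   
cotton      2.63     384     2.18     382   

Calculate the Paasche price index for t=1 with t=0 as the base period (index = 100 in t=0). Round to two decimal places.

119.91

Paasche price index uses current-period quantities as weights.
ΣP(t=1)·Q(t=1) = 1309.93×7 + 3.63×292 + 2.18×382 = 9169.51 + 1059.96 + 832.76 = 11062.23
ΣP(t=0)·Q(t=1) = 1064.32×7 + 2.64×292 + 2.63×382 = 7450.24 + 770.88 + 1004.66 = 9225.78
Index = 11062.23 / 9225.78 × 100 = 119.9056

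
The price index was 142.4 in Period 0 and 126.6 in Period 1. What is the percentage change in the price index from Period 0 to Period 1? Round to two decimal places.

-11.10%

Change = (126.6 − 142.4) / 142.4 × 100
       = -15.8 / 142.4 × 100 = -11.0955%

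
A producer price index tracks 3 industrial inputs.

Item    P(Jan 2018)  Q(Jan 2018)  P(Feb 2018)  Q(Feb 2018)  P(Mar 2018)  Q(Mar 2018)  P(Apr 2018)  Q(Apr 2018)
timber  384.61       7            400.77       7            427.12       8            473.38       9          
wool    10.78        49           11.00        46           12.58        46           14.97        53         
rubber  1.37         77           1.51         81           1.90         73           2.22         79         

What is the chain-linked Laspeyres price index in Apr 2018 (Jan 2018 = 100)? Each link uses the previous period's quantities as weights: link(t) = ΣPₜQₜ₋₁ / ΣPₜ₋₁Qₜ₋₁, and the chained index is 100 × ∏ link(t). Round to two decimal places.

Link Jan 2018→Feb 2018:
ΣP(Feb 2018)Q(Jan 2018) = 400.77×7 + 11.00×49 + 1.51×77 = 2805.39 + 539 + 116.27 = 3460.66
ΣP(Jan 2018)Q(Jan 2018) = 384.61×7 + 10.78×49 + 1.37×77 = 2692.27 + 528.22 + 105.49 = 3325.98
link = 3460.66/3325.98 = 1.040493
Link Feb 2018→Mar 2018:
ΣP(Mar 2018)Q(Feb 2018) = 427.12×7 + 12.58×46 + 1.90×81 = 2989.84 + 578.68 + 153.9 = 3722.42
ΣP(Feb 2018)Q(Feb 2018) = 400.77×7 + 11.00×46 + 1.51×81 = 2805.39 + 506 + 122.31 = 3433.7
link = 3722.42/3433.7 = 1.084084
Link Mar 2018→Apr 2018:
ΣP(Apr 2018)Q(Mar 2018) = 473.38×8 + 14.97×46 + 2.22×73 = 3787.04 + 688.62 + 162.06 = 4637.72
ΣP(Mar 2018)Q(Mar 2018) = 427.12×8 + 12.58×46 + 1.90×73 = 3416.96 + 578.68 + 138.7 = 4134.34
link = 4637.72/4134.34 = 1.121756
Chained index = 100 × 1.040493 × 1.084084 × 1.121756 = 126.5321

126.53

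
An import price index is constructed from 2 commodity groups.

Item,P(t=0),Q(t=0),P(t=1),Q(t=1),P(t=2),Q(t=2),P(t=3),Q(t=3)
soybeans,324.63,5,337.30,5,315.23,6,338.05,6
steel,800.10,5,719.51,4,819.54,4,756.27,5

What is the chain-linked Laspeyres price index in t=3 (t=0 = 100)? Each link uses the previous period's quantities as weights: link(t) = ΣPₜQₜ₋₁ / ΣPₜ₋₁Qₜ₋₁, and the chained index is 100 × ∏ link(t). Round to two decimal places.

Link t=0→t=1:
ΣP(t=1)Q(t=0) = 337.30×5 + 719.51×5 = 1686.5 + 3597.55 = 5284.05
ΣP(t=0)Q(t=0) = 324.63×5 + 800.10×5 = 1623.15 + 4000.5 = 5623.65
link = 5284.05/5623.65 = 0.939612
Link t=1→t=2:
ΣP(t=2)Q(t=1) = 315.23×5 + 819.54×4 = 1576.15 + 3278.16 = 4854.31
ΣP(t=1)Q(t=1) = 337.30×5 + 719.51×4 = 1686.5 + 2878.04 = 4564.54
link = 4854.31/4564.54 = 1.063483
Link t=2→t=3:
ΣP(t=3)Q(t=2) = 338.05×6 + 756.27×4 = 2028.3 + 3025.08 = 5053.38
ΣP(t=2)Q(t=2) = 315.23×6 + 819.54×4 = 1891.38 + 3278.16 = 5169.54
link = 5053.38/5169.54 = 0.977530
Chained index = 100 × 0.939612 × 1.063483 × 0.977530 = 97.6808

97.68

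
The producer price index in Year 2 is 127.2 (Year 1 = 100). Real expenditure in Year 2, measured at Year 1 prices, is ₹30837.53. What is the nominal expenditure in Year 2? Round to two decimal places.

39225.34

Nominal = Real × (Index/100) = 30837.53 × (127.2/100)
        = 30837.53 × 1.272 = 39225.3382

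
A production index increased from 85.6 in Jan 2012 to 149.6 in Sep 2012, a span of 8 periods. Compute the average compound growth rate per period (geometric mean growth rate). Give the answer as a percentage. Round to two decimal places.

7.23%

Growth factor = (149.6/85.6)^(1/8) = (1.747664)^(1/8) = 1.072278
Growth rate = 1.072278 − 1 = 0.072278 = 7.2278%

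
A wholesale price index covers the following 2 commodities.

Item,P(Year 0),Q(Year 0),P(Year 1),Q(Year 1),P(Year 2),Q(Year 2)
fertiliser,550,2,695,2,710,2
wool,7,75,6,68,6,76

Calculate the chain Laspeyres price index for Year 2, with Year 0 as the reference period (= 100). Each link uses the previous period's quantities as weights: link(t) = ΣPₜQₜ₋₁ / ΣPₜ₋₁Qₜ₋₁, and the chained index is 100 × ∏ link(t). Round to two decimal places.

Link Year 0→Year 1:
ΣP(Year 1)Q(Year 0) = 695×2 + 6×75 = 1390 + 450 = 1840
ΣP(Year 0)Q(Year 0) = 550×2 + 7×75 = 1100 + 525 = 1625
link = 1840/1625 = 1.132308
Link Year 1→Year 2:
ΣP(Year 2)Q(Year 1) = 710×2 + 6×68 = 1420 + 408 = 1828
ΣP(Year 1)Q(Year 1) = 695×2 + 6×68 = 1390 + 408 = 1798
link = 1828/1798 = 1.016685
Chained index = 100 × 1.132308 × 1.016685 = 115.1200

115.12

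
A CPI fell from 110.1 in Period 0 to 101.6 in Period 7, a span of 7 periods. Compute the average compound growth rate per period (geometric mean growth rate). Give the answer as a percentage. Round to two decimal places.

Growth factor = (101.6/110.1)^(1/7) = (0.922797)^(1/7) = 0.988588
Growth rate = 0.988588 − 1 = -0.011412 = -1.1412%

-1.14%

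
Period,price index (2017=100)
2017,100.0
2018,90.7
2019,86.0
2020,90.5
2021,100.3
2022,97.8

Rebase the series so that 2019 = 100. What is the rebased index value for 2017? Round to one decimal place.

116.3

Rebased(2017) = 100.0 / 86.0 × 100 = 116.2791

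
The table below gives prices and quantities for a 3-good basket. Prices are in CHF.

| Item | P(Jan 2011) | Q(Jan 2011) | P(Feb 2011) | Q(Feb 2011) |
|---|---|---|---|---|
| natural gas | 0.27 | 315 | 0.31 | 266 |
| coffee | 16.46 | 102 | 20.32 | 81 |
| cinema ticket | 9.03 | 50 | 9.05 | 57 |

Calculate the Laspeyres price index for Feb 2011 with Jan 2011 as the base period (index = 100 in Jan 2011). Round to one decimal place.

118.4

Laspeyres price index uses base-period quantities as weights.
ΣP(Feb 2011)·Q(Jan 2011) = 0.31×315 + 20.32×102 + 9.05×50 = 97.65 + 2072.64 + 452.5 = 2622.79
ΣP(Jan 2011)·Q(Jan 2011) = 0.27×315 + 16.46×102 + 9.03×50 = 85.05 + 1678.92 + 451.5 = 2215.47
Index = 2622.79 / 2215.47 × 100 = 118.3853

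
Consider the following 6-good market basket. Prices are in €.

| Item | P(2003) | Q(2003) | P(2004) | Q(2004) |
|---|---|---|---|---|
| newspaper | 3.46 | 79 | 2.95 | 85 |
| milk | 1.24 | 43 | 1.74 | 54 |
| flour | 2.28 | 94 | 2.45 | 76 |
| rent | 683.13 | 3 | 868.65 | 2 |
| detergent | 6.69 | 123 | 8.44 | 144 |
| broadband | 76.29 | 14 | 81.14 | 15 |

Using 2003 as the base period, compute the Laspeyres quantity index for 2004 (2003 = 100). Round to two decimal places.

Laspeyres quantity index uses base-period prices as weights.
ΣP(2003)·Q(2004) = 3.46×85 + 1.24×54 + 2.28×76 + 683.13×2 + 6.69×144 + 76.29×15 = 294.1 + 66.96 + 173.28 + 1366.26 + 963.36 + 1144.35 = 4008.31
ΣP(2003)·Q(2003) = 3.46×79 + 1.24×43 + 2.28×94 + 683.13×3 + 6.69×123 + 76.29×14 = 273.34 + 53.32 + 214.32 + 2049.39 + 822.87 + 1068.06 = 4481.3
Index = 4008.31 / 4481.3 × 100 = 89.4453

89.45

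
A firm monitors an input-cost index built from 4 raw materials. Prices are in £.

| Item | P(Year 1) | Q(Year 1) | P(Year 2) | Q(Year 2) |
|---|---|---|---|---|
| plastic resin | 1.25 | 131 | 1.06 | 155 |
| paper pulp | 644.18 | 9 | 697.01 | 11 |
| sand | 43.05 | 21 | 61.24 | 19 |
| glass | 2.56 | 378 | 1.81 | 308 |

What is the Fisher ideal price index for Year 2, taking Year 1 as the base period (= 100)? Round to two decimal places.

107.25

Laspeyres component (base-period weights):
ΣP(Year 2)Q(Year 1) = 1.06×131 + 697.01×9 + 61.24×21 + 1.81×378 = 138.86 + 6273.09 + 1286.04 + 684.18 = 8382.17
ΣP(Year 1)Q(Year 1) = 1.25×131 + 644.18×9 + 43.05×21 + 2.56×378 = 163.75 + 5797.62 + 904.05 + 967.68 = 7833.1
L = 8382.17 / 7833.1 × 100 = 107.0096
Paasche component (current-period weights):
ΣP(Year 2)Q(Year 2) = 1.06×155 + 697.01×11 + 61.24×19 + 1.81×308 = 164.3 + 7667.11 + 1163.56 + 557.48 = 9552.45
ΣP(Year 1)Q(Year 2) = 1.25×155 + 644.18×11 + 43.05×19 + 2.56×308 = 193.75 + 7085.98 + 817.95 + 788.48 = 8886.16
P = 9552.45 / 8886.16 × 100 = 107.4981
Fisher = √(L × P) = √(107.0096 × 107.4981) = 107.2536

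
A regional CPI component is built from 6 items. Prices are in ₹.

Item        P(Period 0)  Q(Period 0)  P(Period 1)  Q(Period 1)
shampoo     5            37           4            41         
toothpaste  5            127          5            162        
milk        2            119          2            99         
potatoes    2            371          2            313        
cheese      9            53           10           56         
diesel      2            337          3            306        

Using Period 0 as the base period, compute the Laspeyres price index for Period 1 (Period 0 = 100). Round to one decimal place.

Laspeyres price index uses base-period quantities as weights.
ΣP(Period 1)·Q(Period 0) = 4×37 + 5×127 + 2×119 + 2×371 + 10×53 + 3×337 = 148 + 635 + 238 + 742 + 530 + 1011 = 3304
ΣP(Period 0)·Q(Period 0) = 5×37 + 5×127 + 2×119 + 2×371 + 9×53 + 2×337 = 185 + 635 + 238 + 742 + 477 + 674 = 2951
Index = 3304 / 2951 × 100 = 111.9620

112.0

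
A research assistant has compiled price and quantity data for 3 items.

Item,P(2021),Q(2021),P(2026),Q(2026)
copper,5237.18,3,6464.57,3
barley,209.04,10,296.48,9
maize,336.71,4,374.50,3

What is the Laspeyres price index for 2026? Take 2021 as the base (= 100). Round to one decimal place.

124.6

Laspeyres price index uses base-period quantities as weights.
ΣP(2026)·Q(2021) = 6464.57×3 + 296.48×10 + 374.50×4 = 19393.71 + 2964.8 + 1498 = 23856.51
ΣP(2021)·Q(2021) = 5237.18×3 + 209.04×10 + 336.71×4 = 15711.54 + 2090.4 + 1346.84 = 19148.78
Index = 23856.51 / 19148.78 × 100 = 124.5850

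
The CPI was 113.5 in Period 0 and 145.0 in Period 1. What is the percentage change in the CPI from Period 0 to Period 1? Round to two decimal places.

Change = (145.0 − 113.5) / 113.5 × 100
       = 31.5 / 113.5 × 100 = 27.7533%

27.75%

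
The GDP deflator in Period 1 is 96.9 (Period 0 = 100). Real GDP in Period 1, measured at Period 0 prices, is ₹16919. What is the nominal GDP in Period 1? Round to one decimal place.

16394.5

Nominal = Real × (Index/100) = 16919 × (96.9/100)
        = 16919 × 0.969 = 16394.5110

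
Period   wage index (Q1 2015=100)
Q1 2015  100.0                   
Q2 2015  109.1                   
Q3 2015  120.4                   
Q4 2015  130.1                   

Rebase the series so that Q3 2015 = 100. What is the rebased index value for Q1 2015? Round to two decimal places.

Rebased(Q1 2015) = 100.0 / 120.4 × 100 = 83.0565

83.06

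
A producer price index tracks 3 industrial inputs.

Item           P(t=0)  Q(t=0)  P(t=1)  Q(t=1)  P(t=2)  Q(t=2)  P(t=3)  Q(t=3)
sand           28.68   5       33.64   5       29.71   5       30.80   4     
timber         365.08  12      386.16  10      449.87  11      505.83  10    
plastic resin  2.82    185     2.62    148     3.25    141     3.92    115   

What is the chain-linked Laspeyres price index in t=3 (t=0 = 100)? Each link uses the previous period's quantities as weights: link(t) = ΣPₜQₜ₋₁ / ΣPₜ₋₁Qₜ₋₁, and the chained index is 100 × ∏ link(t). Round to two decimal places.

Link t=0→t=1:
ΣP(t=1)Q(t=0) = 33.64×5 + 386.16×12 + 2.62×185 = 168.2 + 4633.92 + 484.7 = 5286.82
ΣP(t=0)Q(t=0) = 28.68×5 + 365.08×12 + 2.82×185 = 143.4 + 4380.96 + 521.7 = 5046.06
link = 5286.82/5046.06 = 1.047712
Link t=1→t=2:
ΣP(t=2)Q(t=1) = 29.71×5 + 449.87×10 + 3.25×148 = 148.55 + 4498.7 + 481 = 5128.25
ΣP(t=1)Q(t=1) = 33.64×5 + 386.16×10 + 2.62×148 = 168.2 + 3861.6 + 387.76 = 4417.56
link = 5128.25/4417.56 = 1.160878
Link t=2→t=3:
ΣP(t=3)Q(t=2) = 30.80×5 + 505.83×11 + 3.92×141 = 154 + 5564.13 + 552.72 = 6270.85
ΣP(t=2)Q(t=2) = 29.71×5 + 449.87×11 + 3.25×141 = 148.55 + 4948.57 + 458.25 = 5555.37
link = 6270.85/5555.37 = 1.128791
Chained index = 100 × 1.047712 × 1.160878 × 1.128791 = 137.2911

137.29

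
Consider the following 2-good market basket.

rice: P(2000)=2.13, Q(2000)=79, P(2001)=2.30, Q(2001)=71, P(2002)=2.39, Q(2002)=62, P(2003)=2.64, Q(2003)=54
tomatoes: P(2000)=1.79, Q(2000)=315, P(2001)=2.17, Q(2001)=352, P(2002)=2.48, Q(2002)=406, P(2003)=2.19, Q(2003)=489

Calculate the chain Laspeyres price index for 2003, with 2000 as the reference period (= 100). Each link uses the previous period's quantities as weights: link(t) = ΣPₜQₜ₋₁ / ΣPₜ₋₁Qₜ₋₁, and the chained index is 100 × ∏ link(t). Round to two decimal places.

Link 2000→2001:
ΣP(2001)Q(2000) = 2.30×79 + 2.17×315 = 181.7 + 683.55 = 865.25
ΣP(2000)Q(2000) = 2.13×79 + 1.79×315 = 168.27 + 563.85 = 732.12
link = 865.25/732.12 = 1.181842
Link 2001→2002:
ΣP(2002)Q(2001) = 2.39×71 + 2.48×352 = 169.69 + 872.96 = 1042.65
ΣP(2001)Q(2001) = 2.30×71 + 2.17×352 = 163.3 + 763.84 = 927.14
link = 1042.65/927.14 = 1.124587
Link 2002→2003:
ΣP(2003)Q(2002) = 2.64×62 + 2.19×406 = 163.68 + 889.14 = 1052.82
ΣP(2002)Q(2002) = 2.39×62 + 2.48×406 = 148.18 + 1006.88 = 1155.06
link = 1052.82/1155.06 = 0.911485
Chained index = 100 × 1.181842 × 1.124587 × 0.911485 = 121.1441

121.14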